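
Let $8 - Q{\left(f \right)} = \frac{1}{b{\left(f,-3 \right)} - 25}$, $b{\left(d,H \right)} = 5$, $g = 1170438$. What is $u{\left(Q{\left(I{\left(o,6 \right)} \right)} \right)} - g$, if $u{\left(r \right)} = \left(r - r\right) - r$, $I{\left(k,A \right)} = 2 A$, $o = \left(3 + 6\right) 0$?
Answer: $- \frac{23408921}{20} \approx -1.1704 \cdot 10^{6}$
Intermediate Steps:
$o = 0$ ($o = 9 \cdot 0 = 0$)
$Q{\left(f \right)} = \frac{161}{20}$ ($Q{\left(f \right)} = 8 - \frac{1}{5 - 25} = 8 - \frac{1}{-20} = 8 - - \frac{1}{20} = 8 + \frac{1}{20} = \frac{161}{20}$)
$u{\left(r \right)} = - r$ ($u{\left(r \right)} = 0 - r = - r$)
$u{\left(Q{\left(I{\left(o,6 \right)} \right)} \right)} - g = \left(-1\right) \frac{161}{20} - 1170438 = - \frac{161}{20} - 1170438 = - \frac{23408921}{20}$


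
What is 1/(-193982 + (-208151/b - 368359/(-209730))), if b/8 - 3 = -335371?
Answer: -281346922560/54575722760994857 ≈ -5.1552e-6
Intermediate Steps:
b = -2682944 (b = 24 + 8*(-335371) = 24 - 2682968 = -2682944)
1/(-193982 + (-208151/b - 368359/(-209730))) = 1/(-193982 + (-208151/(-2682944) - 368359/(-209730))) = 1/(-193982 + (-208151*(-1/2682944) - 368359*(-1/209730))) = 1/(-193982 + (208151/2682944 + 368359/209730)) = 1/(-193982 + 515971039063/281346922560) = 1/(-54575722760994857/281346922560) = -281346922560/54575722760994857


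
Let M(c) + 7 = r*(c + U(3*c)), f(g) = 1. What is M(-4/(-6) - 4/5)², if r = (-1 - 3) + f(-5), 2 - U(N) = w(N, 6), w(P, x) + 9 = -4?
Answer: 66564/25 ≈ 2662.6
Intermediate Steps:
w(P, x) = -13 (w(P, x) = -9 - 4 = -13)
U(N) = 15 (U(N) = 2 - 1*(-13) = 2 + 13 = 15)
r = -3 (r = (-1 - 3) + 1 = -4 + 1 = -3)
M(c) = -52 - 3*c (M(c) = -7 - 3*(c + 15) = -7 - 3*(15 + c) = -7 + (-45 - 3*c) = -52 - 3*c)
M(-4/(-6) - 4/5)² = (-52 - 3*(-4/(-6) - 4/5))² = (-52 - 3*(-4*(-⅙) - 4*⅕))² = (-52 - 3*(⅔ - ⅘))² = (-52 - 3*(-2/15))² = (-52 + ⅖)² = (-258/5)² = 66564/25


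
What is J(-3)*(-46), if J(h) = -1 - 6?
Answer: 322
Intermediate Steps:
J(h) = -7
J(-3)*(-46) = -7*(-46) = 322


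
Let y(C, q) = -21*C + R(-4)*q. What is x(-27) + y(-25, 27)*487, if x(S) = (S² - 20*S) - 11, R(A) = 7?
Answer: 348976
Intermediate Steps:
x(S) = -11 + S² - 20*S
y(C, q) = -21*C + 7*q
x(-27) + y(-25, 27)*487 = (-11 + (-27)² - 20*(-27)) + (-21*(-25) + 7*27)*487 = (-11 + 729 + 540) + (525 + 189)*487 = 1258 + 714*487 = 1258 + 347718 = 348976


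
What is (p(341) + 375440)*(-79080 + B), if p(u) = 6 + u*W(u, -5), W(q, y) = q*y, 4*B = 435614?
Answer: -12284836473/2 ≈ -6.1424e+9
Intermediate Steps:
B = 217807/2 (B = (¼)*435614 = 217807/2 ≈ 1.0890e+5)
p(u) = 6 - 5*u² (p(u) = 6 + u*(u*(-5)) = 6 + u*(-5*u) = 6 - 5*u²)
(p(341) + 375440)*(-79080 + B) = ((6 - 5*341²) + 375440)*(-79080 + 217807/2) = ((6 - 5*116281) + 375440)*(59647/2) = ((6 - 581405) + 375440)*(59647/2) = (-581399 + 375440)*(59647/2) = -205959*59647/2 = -12284836473/2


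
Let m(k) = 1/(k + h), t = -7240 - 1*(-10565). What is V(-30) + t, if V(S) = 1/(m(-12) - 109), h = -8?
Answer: 7251805/2181 ≈ 3325.0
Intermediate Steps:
t = 3325 (t = -7240 + 10565 = 3325)
m(k) = 1/(-8 + k) (m(k) = 1/(k - 8) = 1/(-8 + k))
V(S) = -20/2181 (V(S) = 1/(1/(-8 - 12) - 109) = 1/(1/(-20) - 109) = 1/(-1/20 - 109) = 1/(-2181/20) = -20/2181)
V(-30) + t = -20/2181 + 3325 = 7251805/2181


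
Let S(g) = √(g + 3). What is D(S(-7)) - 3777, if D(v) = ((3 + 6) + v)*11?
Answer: -3678 + 22*I ≈ -3678.0 + 22.0*I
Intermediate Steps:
S(g) = √(3 + g)
D(v) = 99 + 11*v (D(v) = (9 + v)*11 = 99 + 11*v)
D(S(-7)) - 3777 = (99 + 11*√(3 - 7)) - 3777 = (99 + 11*√(-4)) - 3777 = (99 + 11*(2*I)) - 3777 = (99 + 22*I) - 3777 = -3678 + 22*I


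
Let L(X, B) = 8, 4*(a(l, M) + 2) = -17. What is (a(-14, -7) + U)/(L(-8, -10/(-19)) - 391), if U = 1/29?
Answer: 721/44428 ≈ 0.016228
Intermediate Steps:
a(l, M) = -25/4 (a(l, M) = -2 + (¼)*(-17) = -2 - 17/4 = -25/4)
U = 1/29 ≈ 0.034483
(a(-14, -7) + U)/(L(-8, -10/(-19)) - 391) = (-25/4 + 1/29)/(8 - 391) = -721/116/(-383) = -721/116*(-1/383) = 721/44428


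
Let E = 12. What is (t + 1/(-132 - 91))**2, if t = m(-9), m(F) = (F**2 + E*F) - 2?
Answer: 41835024/49729 ≈ 841.26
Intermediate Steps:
m(F) = -2 + F**2 + 12*F (m(F) = (F**2 + 12*F) - 2 = -2 + F**2 + 12*F)
t = -29 (t = -2 + (-9)**2 + 12*(-9) = -2 + 81 - 108 = -29)
(t + 1/(-132 - 91))**2 = (-29 + 1/(-132 - 91))**2 = (-29 + 1/(-223))**2 = (-29 - 1/223)**2 = (-6468/223)**2 = 41835024/49729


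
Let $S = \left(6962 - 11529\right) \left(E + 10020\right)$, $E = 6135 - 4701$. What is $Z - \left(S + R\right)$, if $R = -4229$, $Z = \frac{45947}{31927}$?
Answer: $\frac{1670249780716}{31927} \approx 5.2315 \cdot 10^{7}$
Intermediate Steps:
$E = 1434$
$Z = \frac{45947}{31927}$ ($Z = 45947 \cdot \frac{1}{31927} = \frac{45947}{31927} \approx 1.4391$)
$S = -52310418$ ($S = \left(6962 - 11529\right) \left(1434 + 10020\right) = \left(-4567\right) 11454 = -52310418$)
$Z - \left(S + R\right) = \frac{45947}{31927} - \left(-52310418 - 4229\right) = \frac{45947}{31927} - -52314647 = \frac{45947}{31927} + 52314647 = \frac{1670249780716}{31927}$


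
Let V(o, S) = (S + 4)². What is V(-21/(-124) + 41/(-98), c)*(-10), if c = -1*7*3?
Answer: -2890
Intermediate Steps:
c = -21 (c = -7*3 = -21)
V(o, S) = (4 + S)²
V(-21/(-124) + 41/(-98), c)*(-10) = (4 - 21)²*(-10) = (-17)²*(-10) = 289*(-10) = -2890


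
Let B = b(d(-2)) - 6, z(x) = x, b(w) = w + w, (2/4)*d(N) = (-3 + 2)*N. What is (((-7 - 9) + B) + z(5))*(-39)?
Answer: 351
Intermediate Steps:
d(N) = -2*N (d(N) = 2*((-3 + 2)*N) = 2*(-N) = -2*N)
b(w) = 2*w
B = 2 (B = 2*(-2*(-2)) - 6 = 2*4 - 6 = 8 - 6 = 2)
(((-7 - 9) + B) + z(5))*(-39) = (((-7 - 9) + 2) + 5)*(-39) = ((-16 + 2) + 5)*(-39) = (-14 + 5)*(-39) = -9*(-39) = 351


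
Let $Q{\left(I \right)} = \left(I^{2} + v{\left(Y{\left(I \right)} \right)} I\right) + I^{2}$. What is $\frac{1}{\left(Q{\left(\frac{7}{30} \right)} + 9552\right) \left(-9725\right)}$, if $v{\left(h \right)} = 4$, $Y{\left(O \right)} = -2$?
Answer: $- \frac{18}{1672260041} \approx -1.0764 \cdot 10^{-8}$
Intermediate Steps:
$Q{\left(I \right)} = 2 I^{2} + 4 I$ ($Q{\left(I \right)} = \left(I^{2} + 4 I\right) + I^{2} = 2 I^{2} + 4 I$)
$\frac{1}{\left(Q{\left(\frac{7}{30} \right)} + 9552\right) \left(-9725\right)} = \frac{1}{\left(2 \cdot \frac{7}{30} \left(2 + \frac{7}{30}\right) + 9552\right) \left(-9725\right)} = \frac{1}{2 \cdot 7 \cdot \frac{1}{30} \left(2 + 7 \cdot \frac{1}{30}\right) + 9552} \left(- \frac{1}{9725}\right) = \frac{1}{2 \cdot \frac{7}{30} \left(2 + \frac{7}{30}\right) + 9552} \left(- \frac{1}{9725}\right) = \frac{1}{2 \cdot \frac{7}{30} \cdot \frac{67}{30} + 9552} \left(- \frac{1}{9725}\right) = \frac{1}{\frac{469}{450} + 9552} \left(- \frac{1}{9725}\right) = \frac{1}{\frac{4298869}{450}} \left(- \frac{1}{9725}\right) = \frac{450}{4298869} \left(- \frac{1}{9725}\right) = - \frac{18}{1672260041}$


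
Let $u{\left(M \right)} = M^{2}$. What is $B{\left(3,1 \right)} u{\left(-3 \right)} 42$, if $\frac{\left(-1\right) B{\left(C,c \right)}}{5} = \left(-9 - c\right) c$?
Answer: $18900$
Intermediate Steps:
$B{\left(C,c \right)} = - 5 c \left(-9 - c\right)$ ($B{\left(C,c \right)} = - 5 \left(-9 - c\right) c = - 5 c \left(-9 - c\right)$)
$B{\left(3,1 \right)} u{\left(-3 \right)} 42 = 5 \cdot 1 \left(9 + 1\right) \left(-3\right)^{2} \cdot 42 = 5 \cdot 1 \cdot 10 \cdot 9 \cdot 42 = 50 \cdot 9 \cdot 42 = 450 \cdot 42 = 18900$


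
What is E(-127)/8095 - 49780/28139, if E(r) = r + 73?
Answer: -21288874/11988695 ≈ -1.7757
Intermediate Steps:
E(r) = 73 + r
E(-127)/8095 - 49780/28139 = (73 - 127)/8095 - 49780/28139 = -54*1/8095 - 49780*1/28139 = -54/8095 - 2620/1481 = -21288874/11988695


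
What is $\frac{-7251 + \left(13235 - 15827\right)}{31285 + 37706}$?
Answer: $- \frac{3281}{22997} \approx -0.14267$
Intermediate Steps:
$\frac{-7251 + \left(13235 - 15827\right)}{31285 + 37706} = \frac{-7251 + \left(13235 - 15827\right)}{68991} = \left(-7251 - 2592\right) \frac{1}{68991} = \left(-9843\right) \frac{1}{68991} = - \frac{3281}{22997}$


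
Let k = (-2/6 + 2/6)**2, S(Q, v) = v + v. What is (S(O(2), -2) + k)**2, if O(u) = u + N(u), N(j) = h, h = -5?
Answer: 16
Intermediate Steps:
N(j) = -5
O(u) = -5 + u (O(u) = u - 5 = -5 + u)
S(Q, v) = 2*v
k = 0 (k = (-2*1/6 + 2*(1/6))**2 = (-1/3 + 1/3)**2 = 0**2 = 0)
(S(O(2), -2) + k)**2 = (2*(-2) + 0)**2 = (-4 + 0)**2 = (-4)**2 = 16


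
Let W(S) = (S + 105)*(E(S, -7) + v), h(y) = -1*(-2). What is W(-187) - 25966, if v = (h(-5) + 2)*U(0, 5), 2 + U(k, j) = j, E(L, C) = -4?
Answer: -26622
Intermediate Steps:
U(k, j) = -2 + j
h(y) = 2
v = 12 (v = (2 + 2)*(-2 + 5) = 4*3 = 12)
W(S) = 840 + 8*S (W(S) = (S + 105)*(-4 + 12) = (105 + S)*8 = 840 + 8*S)
W(-187) - 25966 = (840 + 8*(-187)) - 25966 = (840 - 1496) - 25966 = -656 - 25966 = -26622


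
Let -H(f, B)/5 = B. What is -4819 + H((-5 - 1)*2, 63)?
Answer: -5134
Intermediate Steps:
H(f, B) = -5*B
-4819 + H((-5 - 1)*2, 63) = -4819 - 5*63 = -4819 - 315 = -5134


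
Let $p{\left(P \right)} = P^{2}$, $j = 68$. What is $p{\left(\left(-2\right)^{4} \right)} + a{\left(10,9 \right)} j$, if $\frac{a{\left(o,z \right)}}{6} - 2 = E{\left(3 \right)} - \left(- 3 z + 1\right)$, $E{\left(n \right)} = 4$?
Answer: $13312$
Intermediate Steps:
$a{\left(o,z \right)} = 30 + 18 z$ ($a{\left(o,z \right)} = 12 + 6 \left(4 - \left(- 3 z + 1\right)\right) = 12 + 6 \left(4 - \left(1 - 3 z\right)\right) = 12 + 6 \left(4 + \left(-1 + 3 z\right)\right) = 12 + 6 \left(3 + 3 z\right) = 12 + \left(18 + 18 z\right) = 30 + 18 z$)
$p{\left(\left(-2\right)^{4} \right)} + a{\left(10,9 \right)} j = \left(\left(-2\right)^{4}\right)^{2} + \left(30 + 18 \cdot 9\right) 68 = 16^{2} + \left(30 + 162\right) 68 = 256 + 192 \cdot 68 = 256 + 13056 = 13312$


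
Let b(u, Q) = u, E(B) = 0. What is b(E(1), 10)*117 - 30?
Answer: -30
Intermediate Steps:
b(E(1), 10)*117 - 30 = 0*117 - 30 = 0 - 30 = -30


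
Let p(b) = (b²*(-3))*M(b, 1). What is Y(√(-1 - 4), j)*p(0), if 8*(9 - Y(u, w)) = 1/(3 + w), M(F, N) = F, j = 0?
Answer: 0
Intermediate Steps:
p(b) = -3*b³ (p(b) = (b²*(-3))*b = (-3*b²)*b = -3*b³)
Y(u, w) = 9 - 1/(8*(3 + w))
Y(√(-1 - 4), j)*p(0) = ((215 + 72*0)/(8*(3 + 0)))*(-3*0³) = ((⅛)*(215 + 0)/3)*(-3*0) = ((⅛)*(⅓)*215)*0 = (215/24)*0 = 0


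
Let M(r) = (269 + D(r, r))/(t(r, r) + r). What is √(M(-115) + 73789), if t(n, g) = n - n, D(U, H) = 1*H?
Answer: √975841815/115 ≈ 271.64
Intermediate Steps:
D(U, H) = H
t(n, g) = 0
M(r) = (269 + r)/r (M(r) = (269 + r)/(0 + r) = (269 + r)/r)
√(M(-115) + 73789) = √((269 - 115)/(-115) + 73789) = √(-1/115*154 + 73789) = √(-154/115 + 73789) = √(8485581/115) = √975841815/115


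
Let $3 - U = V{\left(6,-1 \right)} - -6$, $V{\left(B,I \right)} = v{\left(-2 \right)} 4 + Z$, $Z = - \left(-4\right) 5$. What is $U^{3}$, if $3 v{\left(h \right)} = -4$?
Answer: $- \frac{148877}{27} \approx -5514.0$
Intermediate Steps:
$v{\left(h \right)} = - \frac{4}{3}$ ($v{\left(h \right)} = \frac{1}{3} \left(-4\right) = - \frac{4}{3}$)
$Z = 20$ ($Z = \left(-1\right) \left(-20\right) = 20$)
$V{\left(B,I \right)} = \frac{44}{3}$ ($V{\left(B,I \right)} = \left(- \frac{4}{3}\right) 4 + 20 = - \frac{16}{3} + 20 = \frac{44}{3}$)
$U = - \frac{53}{3}$ ($U = 3 - \left(\frac{44}{3} - -6\right) = 3 - \left(\frac{44}{3} + 6\right) = 3 - \frac{62}{3} = - \frac{53}{3} \approx -17.667$)
$U^{3} = \left(- \frac{53}{3}\right)^{3} = - \frac{148877}{27}$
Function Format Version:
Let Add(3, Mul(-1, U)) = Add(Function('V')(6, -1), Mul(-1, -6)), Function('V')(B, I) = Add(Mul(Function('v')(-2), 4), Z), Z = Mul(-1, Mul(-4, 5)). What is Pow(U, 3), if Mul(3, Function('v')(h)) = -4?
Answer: Rational(-148877, 27) ≈ -5514.0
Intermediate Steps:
Function('v')(h) = Rational(-4, 3) (Function('v')(h) = Mul(Rational(1, 3), -4) = Rational(-4, 3))
Z = 20 (Z = Mul(-1, -20) = 20)
Function('V')(B, I) = Rational(44, 3) (Function('V')(B, I) = Add(Mul(Rational(-4, 3), 4), 20) = Add(Rational(-16, 3), 20) = Rational(44, 3))
U = Rational(-53, 3) (U = Add(3, Mul(-1, Add(Rational(44, 3), Mul(-1, -6)))) = Add(3, Mul(-1, Add(Rational(44, 3), 6))) = Add(3, Mul(-1, Rational(62, 3))) = Add(3, Rational(-62, 3)) = Rational(-53, 3) ≈ -17.667)
Pow(U, 3) = Pow(Rational(-53, 3), 3) = Rational(-148877, 27)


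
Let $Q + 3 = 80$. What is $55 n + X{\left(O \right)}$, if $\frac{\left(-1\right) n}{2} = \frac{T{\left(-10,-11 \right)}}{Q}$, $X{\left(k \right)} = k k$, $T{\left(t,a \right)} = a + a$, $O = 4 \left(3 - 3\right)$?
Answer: $\frac{220}{7} \approx 31.429$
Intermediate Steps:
$Q = 77$ ($Q = -3 + 80 = 77$)
$O = 0$ ($O = 4 \cdot 0 = 0$)
$T{\left(t,a \right)} = 2 a$
$X{\left(k \right)} = k^{2}$
$n = \frac{4}{7}$ ($n = - 2 \frac{2 \left(-11\right)}{77} = - 2 \left(\left(-22\right) \frac{1}{77}\right) = \left(-2\right) \left(- \frac{2}{7}\right) = \frac{4}{7} \approx 0.57143$)
$55 n + X{\left(O \right)} = 55 \cdot \frac{4}{7} + 0^{2} = \frac{220}{7} + 0 = \frac{220}{7}$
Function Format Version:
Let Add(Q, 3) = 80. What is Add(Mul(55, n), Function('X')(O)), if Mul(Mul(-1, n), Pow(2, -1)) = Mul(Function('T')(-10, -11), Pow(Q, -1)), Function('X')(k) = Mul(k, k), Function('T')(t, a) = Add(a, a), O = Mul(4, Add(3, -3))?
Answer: Rational(220, 7) ≈ 31.429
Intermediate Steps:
Q = 77 (Q = Add(-3, 80) = 77)
O = 0 (O = Mul(4, 0) = 0)
Function('T')(t, a) = Mul(2, a)
Function('X')(k) = Pow(k, 2)
n = Rational(4, 7) (n = Mul(-2, Mul(Mul(2, -11), Pow(77, -1))) = Mul(-2, Mul(-22, Rational(1, 77))) = Mul(-2, Rational(-2, 7)) = Rational(4, 7) ≈ 0.57143)
Add(Mul(55, n), Function('X')(O)) = Add(Mul(55, Rational(4, 7)), Pow(0, 2)) = Add(Rational(220, 7), 0) = Rational(220, 7)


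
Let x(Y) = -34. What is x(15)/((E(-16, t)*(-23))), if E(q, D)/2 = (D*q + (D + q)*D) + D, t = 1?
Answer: -17/690 ≈ -0.024638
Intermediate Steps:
E(q, D) = 2*D + 2*D*q + 2*D*(D + q) (E(q, D) = 2*((D*q + (D + q)*D) + D) = 2*((D*q + D*(D + q)) + D) = 2*(D + D*q + D*(D + q)) = 2*D + 2*D*q + 2*D*(D + q))
x(15)/((E(-16, t)*(-23))) = -34*(-1/(46*(1 + 1 + 2*(-16)))) = -34*(-1/(46*(1 + 1 - 32))) = -34/((2*1*(-30))*(-23)) = -34/((-60*(-23))) = -34/1380 = -34*1/1380 = -17/690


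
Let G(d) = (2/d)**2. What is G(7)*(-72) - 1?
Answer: -337/49 ≈ -6.8775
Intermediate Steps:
G(d) = 4/d**2
G(7)*(-72) - 1 = (4/7**2)*(-72) - 1 = (4*(1/49))*(-72) - 1 = (4/49)*(-72) - 1 = -288/49 - 1 = -337/49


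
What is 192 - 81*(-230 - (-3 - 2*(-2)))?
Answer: 18903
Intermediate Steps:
192 - 81*(-230 - (-3 - 2*(-2))) = 192 - 81*(-230 - (-3 + 4)) = 192 - 81*(-230 - 1*1) = 192 - 81*(-230 - 1) = 192 - 81*(-231) = 192 + 18711 = 18903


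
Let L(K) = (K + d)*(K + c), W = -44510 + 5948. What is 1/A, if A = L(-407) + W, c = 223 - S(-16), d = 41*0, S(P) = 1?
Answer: 1/36733 ≈ 2.7223e-5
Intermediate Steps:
W = -38562
d = 0
c = 222 (c = 223 - 1*1 = 223 - 1 = 222)
L(K) = K*(222 + K) (L(K) = (K + 0)*(K + 222) = K*(222 + K))
A = 36733 (A = -407*(222 - 407) - 38562 = -407*(-185) - 38562 = 75295 - 38562 = 36733)
1/A = 1/36733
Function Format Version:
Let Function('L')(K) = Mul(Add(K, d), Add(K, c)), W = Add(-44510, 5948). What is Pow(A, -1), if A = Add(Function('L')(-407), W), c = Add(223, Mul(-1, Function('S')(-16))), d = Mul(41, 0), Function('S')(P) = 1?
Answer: Rational(1, 36733) ≈ 2.7223e-5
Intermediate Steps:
W = -38562
d = 0
c = 222 (c = Add(223, Mul(-1, 1)) = Add(223, -1) = 222)
Function('L')(K) = Mul(K, Add(222, K)) (Function('L')(K) = Mul(Add(K, 0), Add(K, 222)) = Mul(K, Add(222, K)))
A = 36733 (A = Add(Mul(-407, Add(222, -407)), -38562) = Add(Mul(-407, -185), -38562) = Add(75295, -38562) = 36733)
Pow(A, -1) = Pow(36733, -1) = Rational(1, 36733)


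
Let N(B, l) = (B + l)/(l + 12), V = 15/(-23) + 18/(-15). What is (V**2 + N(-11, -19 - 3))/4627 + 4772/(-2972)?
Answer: -145872019861/90931423450 ≈ -1.6042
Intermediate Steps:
V = -213/115 (V = 15*(-1/23) + 18*(-1/15) = -15/23 - 6/5 = -213/115 ≈ -1.8522)
N(B, l) = (B + l)/(12 + l)
(V**2 + N(-11, -19 - 3))/4627 + 4772/(-2972) = ((-213/115)**2 + (-11 + (-19 - 3))/(12 + (-19 - 3)))/4627 + 4772/(-2972) = (45369/13225 + (-11 - 22)/(12 - 22))*(1/4627) + 4772*(-1/2972) = (45369/13225 - 33/(-10))*(1/4627) - 1193/743 = (45369/13225 - 1/10*(-33))*(1/4627) - 1193/743 = (45369/13225 + 33/10)*(1/4627) - 1193/743 = (178023/26450)*(1/4627) - 1193/743 = 178023/122384150 - 1193/743 = -145872019861/90931423450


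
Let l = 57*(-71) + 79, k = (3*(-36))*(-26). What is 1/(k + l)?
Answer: -1/1160 ≈ -0.00086207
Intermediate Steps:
k = 2808 (k = -108*(-26) = 2808)
l = -3968 (l = -4047 + 79 = -3968)
1/(k + l) = 1/(2808 - 3968) = 1/(-1160) = -1/1160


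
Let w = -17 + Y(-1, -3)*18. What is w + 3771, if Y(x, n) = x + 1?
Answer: 3754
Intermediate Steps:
Y(x, n) = 1 + x
w = -17 (w = -17 + (1 - 1)*18 = -17 + 0*18 = -17 + 0 = -17)
w + 3771 = -17 + 3771 = 3754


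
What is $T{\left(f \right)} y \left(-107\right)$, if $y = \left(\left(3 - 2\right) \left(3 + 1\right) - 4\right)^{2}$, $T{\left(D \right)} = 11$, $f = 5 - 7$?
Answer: $0$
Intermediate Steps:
$f = -2$ ($f = 5 - 7 = -2$)
$y = 0$ ($y = \left(1 \cdot 4 - 4\right)^{2} = \left(4 - 4\right)^{2} = 0^{2} = 0$)
$T{\left(f \right)} y \left(-107\right) = 11 \cdot 0 \left(-107\right) = 0 \left(-107\right) = 0$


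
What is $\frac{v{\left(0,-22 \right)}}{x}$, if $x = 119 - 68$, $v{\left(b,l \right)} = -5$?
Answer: $- \frac{5}{51} \approx -0.098039$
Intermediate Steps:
$x = 51$ ($x = 119 - 68 = 51$)
$\frac{v{\left(0,-22 \right)}}{x} = - \frac{5}{51}$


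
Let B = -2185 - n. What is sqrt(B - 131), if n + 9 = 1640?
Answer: I*sqrt(3947) ≈ 62.825*I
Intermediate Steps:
n = 1631 (n = -9 + 1640 = 1631)
B = -3816 (B = -2185 - 1*1631 = -2185 - 1631 = -3816)
sqrt(B - 131) = sqrt(-3816 - 131) = sqrt(-3947) = I*sqrt(3947)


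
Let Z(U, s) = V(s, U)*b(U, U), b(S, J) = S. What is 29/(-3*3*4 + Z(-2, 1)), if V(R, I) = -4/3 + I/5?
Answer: -435/488 ≈ -0.89139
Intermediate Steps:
V(R, I) = -4/3 + I/5 (V(R, I) = -4*⅓ + I*(⅕) = -4/3 + I/5)
Z(U, s) = U*(-4/3 + U/5) (Z(U, s) = (-4/3 + U/5)*U = U*(-4/3 + U/5))
29/(-3*3*4 + Z(-2, 1)) = 29/(-3*3*4 + (1/15)*(-2)*(-20 + 3*(-2))) = 29/(-9*4 + (1/15)*(-2)*(-20 - 6)) = 29/(-36 + (1/15)*(-2)*(-26)) = 29/(-36 + 52/15) = 29/(-488/15) = -15/488*29 = -435/488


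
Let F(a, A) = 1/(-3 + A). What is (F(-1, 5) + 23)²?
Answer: 2209/4 ≈ 552.25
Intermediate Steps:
(F(-1, 5) + 23)² = (1/(-3 + 5) + 23)² = (1/2 + 23)² = (½ + 23)² = (47/2)² = 2209/4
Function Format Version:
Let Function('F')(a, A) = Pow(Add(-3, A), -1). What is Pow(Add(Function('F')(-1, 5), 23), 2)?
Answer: Rational(2209, 4) ≈ 552.25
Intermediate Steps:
Pow(Add(Function('F')(-1, 5), 23), 2) = Pow(Add(Pow(Add(-3, 5), -1), 23), 2) = Pow(Add(Pow(2, -1), 23), 2) = Pow(Add(Rational(1, 2), 23), 2) = Pow(Rational(47, 2), 2) = Rational(2209, 4)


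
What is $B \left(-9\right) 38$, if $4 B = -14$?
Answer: $1197$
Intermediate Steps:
$B = - \frac{7}{2}$ ($B = \frac{1}{4} \left(-14\right) = - \frac{7}{2} \approx -3.5$)
$B \left(-9\right) 38 = \left(- \frac{7}{2}\right) \left(-9\right) 38 = \frac{63}{2} \cdot 38 = 1197$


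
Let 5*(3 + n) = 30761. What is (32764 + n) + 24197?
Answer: 315551/5 ≈ 63110.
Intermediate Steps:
n = 30746/5 (n = -3 + (⅕)*30761 = -3 + 30761/5 = 30746/5 ≈ 6149.2)
(32764 + n) + 24197 = (32764 + 30746/5) + 24197 = 194566/5 + 24197 = 315551/5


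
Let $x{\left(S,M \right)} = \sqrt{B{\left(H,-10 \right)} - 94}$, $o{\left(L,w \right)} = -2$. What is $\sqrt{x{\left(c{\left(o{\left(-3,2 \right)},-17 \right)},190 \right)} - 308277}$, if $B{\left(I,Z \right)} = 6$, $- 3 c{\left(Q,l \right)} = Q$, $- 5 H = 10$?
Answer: $\sqrt{-308277 + 2 i \sqrt{22}} \approx 0.008 + 555.23 i$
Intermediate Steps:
$H = -2$ ($H = \left(- \frac{1}{5}\right) 10 = -2$)
$c{\left(Q,l \right)} = - \frac{Q}{3}$
$x{\left(S,M \right)} = 2 i \sqrt{22}$ ($x{\left(S,M \right)} = \sqrt{6 - 94} = \sqrt{-88} = 2 i \sqrt{22}$)
$\sqrt{x{\left(c{\left(o{\left(-3,2 \right)},-17 \right)},190 \right)} - 308277} = \sqrt{2 i \sqrt{22} - 308277} = \sqrt{-308277 + 2 i \sqrt{22}}$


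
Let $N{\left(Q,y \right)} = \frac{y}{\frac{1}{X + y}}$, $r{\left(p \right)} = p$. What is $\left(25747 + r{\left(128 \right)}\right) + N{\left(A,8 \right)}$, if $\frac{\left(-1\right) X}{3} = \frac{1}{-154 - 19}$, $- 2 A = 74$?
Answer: $\frac{4487471}{173} \approx 25939.0$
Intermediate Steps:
$A = -37$ ($A = \left(- \frac{1}{2}\right) 74 = -37$)
$X = \frac{3}{173}$ ($X = - \frac{3}{-154 - 19} = - \frac{3}{-173} = \left(-3\right) \left(- \frac{1}{173}\right) = \frac{3}{173} \approx 0.017341$)
$N{\left(Q,y \right)} = y \left(\frac{3}{173} + y\right)$ ($N{\left(Q,y \right)} = \frac{y}{\frac{1}{\frac{3}{173} + y}} = y \left(\frac{3}{173} + y\right)$)
$\left(25747 + r{\left(128 \right)}\right) + N{\left(A,8 \right)} = \left(25747 + 128\right) + \frac{1}{173} \cdot 8 \left(3 + 173 \cdot 8\right) = 25875 + \frac{1}{173} \cdot 8 \left(3 + 1384\right) = 25875 + \frac{1}{173} \cdot 8 \cdot 1387 = 25875 + \frac{11096}{173} = \frac{4487471}{173}$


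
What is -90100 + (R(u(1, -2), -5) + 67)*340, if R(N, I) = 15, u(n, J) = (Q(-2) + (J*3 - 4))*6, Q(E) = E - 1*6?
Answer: -62220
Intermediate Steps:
Q(E) = -6 + E (Q(E) = E - 6 = -6 + E)
u(n, J) = -72 + 18*J (u(n, J) = ((-6 - 2) + (J*3 - 4))*6 = (-8 + (3*J - 4))*6 = (-8 + (-4 + 3*J))*6 = (-12 + 3*J)*6 = -72 + 18*J)
-90100 + (R(u(1, -2), -5) + 67)*340 = -90100 + (15 + 67)*340 = -90100 + 82*340 = -90100 + 27880 = -62220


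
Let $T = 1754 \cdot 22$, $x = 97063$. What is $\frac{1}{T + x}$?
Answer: $\frac{1}{135651} \approx 7.3719 \cdot 10^{-6}$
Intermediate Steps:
$T = 38588$
$\frac{1}{T + x} = \frac{1}{38588 + 97063} = \frac{1}{135651}$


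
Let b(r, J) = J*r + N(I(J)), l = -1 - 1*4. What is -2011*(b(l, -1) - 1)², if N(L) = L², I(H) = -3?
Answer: -339859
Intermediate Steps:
l = -5 (l = -1 - 4 = -5)
b(r, J) = 9 + J*r (b(r, J) = J*r + (-3)² = J*r + 9 = 9 + J*r)
-2011*(b(l, -1) - 1)² = -2011*((9 - 1*(-5)) - 1)² = -2011*((9 + 5) - 1)² = -2011*(14 - 1)² = -2011*13² = -2011*169 = -339859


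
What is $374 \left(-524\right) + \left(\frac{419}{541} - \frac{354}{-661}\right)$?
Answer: $- \frac{70080745103}{357601} \approx -1.9597 \cdot 10^{5}$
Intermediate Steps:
$374 \left(-524\right) + \left(\frac{419}{541} - \frac{354}{-661}\right) = -195976 + \left(419 \cdot \frac{1}{541} - - \frac{354}{661}\right) = -195976 + \left(\frac{419}{541} + \frac{354}{661}\right) = -195976 + \frac{468473}{357601} = - \frac{70080745103}{357601}$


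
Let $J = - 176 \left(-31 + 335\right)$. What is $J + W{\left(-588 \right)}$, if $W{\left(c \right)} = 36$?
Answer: $-53468$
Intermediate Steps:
$J = -53504$ ($J = \left(-176\right) 304 = -53504$)
$J + W{\left(-588 \right)} = -53504 + 36 = -53468$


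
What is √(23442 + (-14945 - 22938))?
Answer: I*√14441 ≈ 120.17*I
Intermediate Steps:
√(23442 + (-14945 - 22938)) = √(23442 - 37883) = √(-14441) = I*√14441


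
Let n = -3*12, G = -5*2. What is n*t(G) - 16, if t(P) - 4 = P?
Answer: 200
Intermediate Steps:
G = -10
n = -36
t(P) = 4 + P
n*t(G) - 16 = -36*(4 - 10) - 16 = -36*(-6) - 16 = 216 - 16 = 200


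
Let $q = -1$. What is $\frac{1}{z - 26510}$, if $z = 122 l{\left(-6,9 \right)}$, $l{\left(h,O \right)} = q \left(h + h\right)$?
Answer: $- \frac{1}{25046} \approx -3.9927 \cdot 10^{-5}$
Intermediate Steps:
$l{\left(h,O \right)} = - 2 h$ ($l{\left(h,O \right)} = - (h + h) = - 2 h$)
$z = 1464$ ($z = 122 \left(\left(-2\right) \left(-6\right)\right) = 122 \cdot 12 = 1464$)
$\frac{1}{z - 26510} = \frac{1}{1464 - 26510} = \frac{1}{-25046} = - \frac{1}{25046}$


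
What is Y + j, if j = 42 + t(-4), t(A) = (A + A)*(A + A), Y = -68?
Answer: 38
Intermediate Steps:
t(A) = 4*A² (t(A) = (2*A)*(2*A) = 4*A²)
j = 106 (j = 42 + 4*(-4)² = 42 + 4*16 = 42 + 64 = 106)
Y + j = -68 + 106 = 38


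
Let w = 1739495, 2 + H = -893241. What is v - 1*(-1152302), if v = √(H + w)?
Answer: 1152302 + 6*√23507 ≈ 1.1532e+6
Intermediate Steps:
H = -893243 (H = -2 - 893241 = -893243)
v = 6*√23507 (v = √(-893243 + 1739495) = √846252 = 6*√23507 ≈ 919.92)
v - 1*(-1152302) = 6*√23507 - 1*(-1152302) = 6*√23507 + 1152302 = 1152302 + 6*√23507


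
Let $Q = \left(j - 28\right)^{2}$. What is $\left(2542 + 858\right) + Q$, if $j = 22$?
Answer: $3436$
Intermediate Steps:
$Q = 36$ ($Q = \left(22 - 28\right)^{2} = \left(-6\right)^{2} = 36$)
$\left(2542 + 858\right) + Q = \left(2542 + 858\right) + 36 = 3400 + 36 = 3436$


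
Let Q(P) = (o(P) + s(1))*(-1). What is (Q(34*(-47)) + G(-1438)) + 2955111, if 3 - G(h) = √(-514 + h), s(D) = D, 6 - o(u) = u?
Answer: 2953509 - 4*I*√122 ≈ 2.9535e+6 - 44.181*I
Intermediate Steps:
o(u) = 6 - u
Q(P) = -7 + P (Q(P) = ((6 - P) + 1)*(-1) = (7 - P)*(-1) = -7 + P)
G(h) = 3 - √(-514 + h)
(Q(34*(-47)) + G(-1438)) + 2955111 = ((-7 + 34*(-47)) + (3 - √(-514 - 1438))) + 2955111 = ((-7 - 1598) + (3 - √(-1952))) + 2955111 = (-1605 + (3 - 4*I*√122)) + 2955111 = (-1602 - 4*I*√122) + 2955111 = 2953509 - 4*I*√122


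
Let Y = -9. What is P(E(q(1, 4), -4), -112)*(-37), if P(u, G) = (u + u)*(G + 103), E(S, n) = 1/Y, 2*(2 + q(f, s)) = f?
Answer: -74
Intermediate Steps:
q(f, s) = -2 + f/2
E(S, n) = -⅑ (E(S, n) = 1/(-9) = -⅑)
P(u, G) = 2*u*(103 + G) (P(u, G) = (2*u)*(103 + G) = 2*u*(103 + G))
P(E(q(1, 4), -4), -112)*(-37) = (2*(-⅑)*(103 - 112))*(-37) = (2*(-⅑)*(-9))*(-37) = 2*(-37) = -74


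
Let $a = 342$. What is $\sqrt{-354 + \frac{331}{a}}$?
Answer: $\frac{i \sqrt{4588006}}{114} \approx 18.789 i$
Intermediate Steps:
$\sqrt{-354 + \frac{331}{a}} = \sqrt{-354 + \frac{331}{342}} = \sqrt{- \frac{120737}{342}} = \frac{i \sqrt{4588006}}{114}$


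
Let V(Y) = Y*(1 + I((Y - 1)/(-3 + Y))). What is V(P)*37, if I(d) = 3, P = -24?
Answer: -3552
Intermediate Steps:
V(Y) = 4*Y (V(Y) = Y*(1 + 3) = Y*4 = 4*Y)
V(P)*37 = (4*(-24))*37 = -96*37 = -3552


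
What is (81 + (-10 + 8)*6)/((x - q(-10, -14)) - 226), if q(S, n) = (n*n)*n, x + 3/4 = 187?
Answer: 276/10817 ≈ 0.025515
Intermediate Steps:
x = 745/4 (x = -¾ + 187 = 745/4 ≈ 186.25)
q(S, n) = n³ (q(S, n) = n²*n = n³)
(81 + (-10 + 8)*6)/((x - q(-10, -14)) - 226) = (81 + (-10 + 8)*6)/((745/4 - 1*(-14)³) - 226) = (81 - 2*6)/((745/4 - 1*(-2744)) - 226) = (81 - 12)/((745/4 + 2744) - 226) = 69/(11721/4 - 226) = 69/(10817/4) = 69*(4/10817) = 276/10817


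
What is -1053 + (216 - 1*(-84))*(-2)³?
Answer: -3453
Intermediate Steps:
-1053 + (216 - 1*(-84))*(-2)³ = -1053 + (216 + 84)*(-8) = -1053 + 300*(-8) = -1053 - 2400 = -3453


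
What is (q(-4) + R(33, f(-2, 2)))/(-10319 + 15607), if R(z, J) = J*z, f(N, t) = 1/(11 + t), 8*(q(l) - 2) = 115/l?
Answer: 393/2199808 ≈ 0.00017865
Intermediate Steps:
q(l) = 2 + 115/(8*l) (q(l) = 2 + (115/l)/8 = 2 + 115/(8*l))
(q(-4) + R(33, f(-2, 2)))/(-10319 + 15607) = ((2 + (115/8)/(-4)) + 33/(11 + 2))/(-10319 + 15607) = ((2 + (115/8)*(-¼)) + 33/13)/5288 = ((2 - 115/32) + (1/13)*33)*(1/5288) = (-51/32 + 33/13)*(1/5288) = (393/416)*(1/5288) = 393/2199808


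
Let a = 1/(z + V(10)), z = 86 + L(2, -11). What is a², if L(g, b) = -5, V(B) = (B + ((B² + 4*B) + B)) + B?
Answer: 1/63001 ≈ 1.5873e-5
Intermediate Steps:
V(B) = B² + 7*B (V(B) = (B + (B² + 5*B)) + B = (B² + 6*B) + B = B² + 7*B)
z = 81 (z = 86 - 5 = 81)
a = 1/251 (a = 1/(81 + 10*(7 + 10)) = 1/(81 + 10*17) = 1/(81 + 170) = 1/251 ≈ 0.0039841)
a² = (1/251)² = 1/63001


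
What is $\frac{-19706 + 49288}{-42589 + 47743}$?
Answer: $\frac{14791}{2577} \approx 5.7396$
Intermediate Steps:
$\frac{-19706 + 49288}{-42589 + 47743} = \frac{29582}{5154} = 29582 \cdot \frac{1}{5154} = \frac{14791}{2577}$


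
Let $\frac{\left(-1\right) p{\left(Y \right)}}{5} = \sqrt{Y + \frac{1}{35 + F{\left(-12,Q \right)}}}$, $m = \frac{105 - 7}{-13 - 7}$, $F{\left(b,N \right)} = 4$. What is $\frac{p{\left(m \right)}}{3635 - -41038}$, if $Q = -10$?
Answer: $- \frac{i \sqrt{741390}}{3484494} \approx - 0.00024711 i$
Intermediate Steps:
$m = - \frac{49}{10}$ ($m = \frac{98}{-20} = 98 \left(- \frac{1}{20}\right) = - \frac{49}{10} \approx -4.9$)
$p{\left(Y \right)} = - 5 \sqrt{\frac{1}{39} + Y}$ ($p{\left(Y \right)} = - 5 \sqrt{Y + \frac{1}{35 + 4}} = - 5 \sqrt{Y + \frac{1}{39}} = - 5 \sqrt{\frac{1}{39} + Y}$)
$\frac{p{\left(m \right)}}{3635 - -41038} = \frac{\left(- \frac{5}{39}\right) \sqrt{39 + 1521 \left(- \frac{49}{10}\right)}}{3635 - -41038} = \frac{\left(- \frac{5}{39}\right) \sqrt{39 - \frac{74529}{10}}}{3635 + 41038} = \frac{\left(- \frac{5}{39}\right) \sqrt{- \frac{74139}{10}}}{44673} = - \frac{5 \frac{i \sqrt{741390}}{10}}{39} \cdot \frac{1}{44673} = - \frac{i \sqrt{741390}}{78} \cdot \frac{1}{44673} = - \frac{i \sqrt{741390}}{3484494}$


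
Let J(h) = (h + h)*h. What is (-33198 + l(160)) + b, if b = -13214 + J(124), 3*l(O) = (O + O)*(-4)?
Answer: -48260/3 ≈ -16087.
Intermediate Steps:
J(h) = 2*h² (J(h) = (2*h)*h = 2*h²)
l(O) = -8*O/3 (l(O) = ((O + O)*(-4))/3 = ((2*O)*(-4))/3 = (-8*O)/3 = -8*O/3)
b = 17538 (b = -13214 + 2*124² = -13214 + 2*15376 = -13214 + 30752 = 17538)
(-33198 + l(160)) + b = (-33198 - 8/3*160) + 17538 = (-33198 - 1280/3) + 17538 = -100874/3 + 17538 = -48260/3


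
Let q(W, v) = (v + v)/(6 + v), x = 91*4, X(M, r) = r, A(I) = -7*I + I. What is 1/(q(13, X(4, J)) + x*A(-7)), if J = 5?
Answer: 11/168178 ≈ 6.5407e-5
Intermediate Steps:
A(I) = -6*I
x = 364
q(W, v) = 2*v/(6 + v) (q(W, v) = (2*v)/(6 + v) = 2*v/(6 + v))
1/(q(13, X(4, J)) + x*A(-7)) = 1/(2*5/(6 + 5) + 364*(-6*(-7))) = 1/(2*5/11 + 364*42) = 1/(2*5*(1/11) + 15288) = 1/(10/11 + 15288) = 1/(168178/11) = 11/168178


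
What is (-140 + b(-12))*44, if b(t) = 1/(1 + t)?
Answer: -6164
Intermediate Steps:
(-140 + b(-12))*44 = (-140 + 1/(1 - 12))*44 = (-140 + 1/(-11))*44 = (-140 - 1/11)*44 = -1541/11*44 = -6164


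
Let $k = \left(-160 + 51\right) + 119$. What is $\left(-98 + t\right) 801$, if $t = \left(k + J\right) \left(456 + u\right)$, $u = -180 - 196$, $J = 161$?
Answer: $10879182$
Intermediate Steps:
$k = 10$ ($k = -109 + 119 = 10$)
$u = -376$ ($u = -180 - 196 = -376$)
$t = 13680$ ($t = \left(10 + 161\right) \left(456 - 376\right) = 171 \cdot 80 = 13680$)
$\left(-98 + t\right) 801 = \left(-98 + 13680\right) 801 = 13582 \cdot 801 = 10879182$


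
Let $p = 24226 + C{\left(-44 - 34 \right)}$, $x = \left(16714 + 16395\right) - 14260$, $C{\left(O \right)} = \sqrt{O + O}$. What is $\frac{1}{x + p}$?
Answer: $\frac{43075}{1855455781} - \frac{2 i \sqrt{39}}{1855455781} \approx 2.3215 \cdot 10^{-5} - 6.7315 \cdot 10^{-9} i$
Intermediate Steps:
$C{\left(O \right)} = \sqrt{2} \sqrt{O}$ ($C{\left(O \right)} = \sqrt{2 O} = \sqrt{2} \sqrt{O}$)
$x = 18849$ ($x = 33109 - 14260 = 18849$)
$p = 24226 + 2 i \sqrt{39}$ ($p = 24226 + \sqrt{2} \sqrt{-44 - 34} = 24226 + \sqrt{2} \sqrt{-78} = 24226 + \sqrt{2} i \sqrt{78} = 24226 + 2 i \sqrt{39} \approx 24226.0 + 12.49 i$)
$\frac{1}{x + p} = \frac{1}{18849 + \left(24226 + 2 i \sqrt{39}\right)} = \frac{1}{43075 + 2 i \sqrt{39}}$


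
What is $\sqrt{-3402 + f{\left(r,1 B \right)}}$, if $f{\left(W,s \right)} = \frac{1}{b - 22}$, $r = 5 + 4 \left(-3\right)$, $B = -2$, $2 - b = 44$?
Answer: $\frac{i \sqrt{217729}}{8} \approx 58.327 i$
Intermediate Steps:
$b = -42$ ($b = 2 - 44 = -42$)
$r = -7$ ($r = 5 - 12 = -7$)
$f{\left(W,s \right)} = - \frac{1}{64}$ ($f{\left(W,s \right)} = \frac{1}{-42 - 22} = \frac{1}{-64} = - \frac{1}{64}$)
$\sqrt{-3402 + f{\left(r,1 B \right)}} = \sqrt{-3402 - \frac{1}{64}} = \sqrt{- \frac{217729}{64}} = \frac{i \sqrt{217729}}{8}$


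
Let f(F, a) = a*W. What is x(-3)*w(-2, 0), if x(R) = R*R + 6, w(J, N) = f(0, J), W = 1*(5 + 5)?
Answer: -300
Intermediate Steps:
W = 10 (W = 1*10 = 10)
f(F, a) = 10*a (f(F, a) = a*10 = 10*a)
w(J, N) = 10*J
x(R) = 6 + R² (x(R) = R² + 6 = 6 + R²)
x(-3)*w(-2, 0) = (6 + (-3)²)*(10*(-2)) = (6 + 9)*(-20) = 15*(-20) = -300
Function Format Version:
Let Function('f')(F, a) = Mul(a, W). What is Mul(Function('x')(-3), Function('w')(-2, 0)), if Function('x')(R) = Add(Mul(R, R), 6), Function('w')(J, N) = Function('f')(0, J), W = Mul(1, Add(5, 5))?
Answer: -300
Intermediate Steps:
W = 10 (W = Mul(1, 10) = 10)
Function('f')(F, a) = Mul(10, a) (Function('f')(F, a) = Mul(a, 10) = Mul(10, a))
Function('w')(J, N) = Mul(10, J)
Function('x')(R) = Add(6, Pow(R, 2)) (Function('x')(R) = Add(Pow(R, 2), 6) = Add(6, Pow(R, 2)))
Mul(Function('x')(-3), Function('w')(-2, 0)) = Mul(Add(6, Pow(-3, 2)), Mul(10, -2)) = Mul(Add(6, 9), -20) = Mul(15, -20) = -300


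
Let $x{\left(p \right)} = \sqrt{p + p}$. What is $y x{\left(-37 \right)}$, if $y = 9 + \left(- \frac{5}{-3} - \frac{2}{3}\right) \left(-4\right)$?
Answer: $5 i \sqrt{74} \approx 43.012 i$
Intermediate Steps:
$x{\left(p \right)} = \sqrt{2} \sqrt{p}$ ($x{\left(p \right)} = \sqrt{2 p} = \sqrt{2} \sqrt{p}$)
$y = 5$ ($y = 9 + \left(\left(-5\right) \left(- \frac{1}{3}\right) - \frac{2}{3}\right) \left(-4\right) = 9 + \left(\frac{5}{3} - \frac{2}{3}\right) \left(-4\right) = 9 + 1 \left(-4\right) = 9 - 4 = 5$)
$y x{\left(-37 \right)} = 5 \sqrt{2} \sqrt{-37} = 5 \sqrt{2} i \sqrt{37} = 5 i \sqrt{74}$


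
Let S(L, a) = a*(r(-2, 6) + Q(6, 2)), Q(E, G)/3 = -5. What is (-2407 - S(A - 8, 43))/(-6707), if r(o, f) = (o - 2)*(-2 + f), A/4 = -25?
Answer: 1074/6707 ≈ 0.16013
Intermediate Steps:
A = -100 (A = 4*(-25) = -100)
Q(E, G) = -15 (Q(E, G) = 3*(-5) = -15)
r(o, f) = (-2 + f)*(-2 + o) (r(o, f) = (-2 + o)*(-2 + f) = (-2 + f)*(-2 + o))
S(L, a) = -31*a (S(L, a) = a*((4 - 2*6 - 2*(-2) + 6*(-2)) - 15) = a*((4 - 12 + 4 - 12) - 15) = a*(-16 - 15) = a*(-31) = -31*a)
(-2407 - S(A - 8, 43))/(-6707) = (-2407 - (-31)*43)/(-6707) = (-2407 - 1*(-1333))*(-1/6707) = (-2407 + 1333)*(-1/6707) = -1074*(-1/6707) = 1074/6707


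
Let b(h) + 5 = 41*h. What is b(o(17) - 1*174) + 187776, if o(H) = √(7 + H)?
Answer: 180637 + 82*√6 ≈ 1.8084e+5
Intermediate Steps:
b(h) = -5 + 41*h
b(o(17) - 1*174) + 187776 = (-5 + 41*(√(7 + 17) - 1*174)) + 187776 = (-5 + 41*(√24 - 174)) + 187776 = (-5 + 41*(2*√6 - 174)) + 187776 = (-5 + 41*(-174 + 2*√6)) + 187776 = (-5 + (-7134 + 82*√6)) + 187776 = (-7139 + 82*√6) + 187776 = 180637 + 82*√6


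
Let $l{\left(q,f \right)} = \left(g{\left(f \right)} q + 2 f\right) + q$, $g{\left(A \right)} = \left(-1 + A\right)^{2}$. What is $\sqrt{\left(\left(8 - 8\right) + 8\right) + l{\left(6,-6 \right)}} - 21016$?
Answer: $-21016 + 2 \sqrt{74} \approx -20999.0$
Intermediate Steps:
$l{\left(q,f \right)} = q + 2 f + q \left(-1 + f\right)^{2}$ ($l{\left(q,f \right)} = \left(\left(-1 + f\right)^{2} q + 2 f\right) + q = \left(q \left(-1 + f\right)^{2} + 2 f\right) + q = \left(2 f + q \left(-1 + f\right)^{2}\right) + q = q + 2 f + q \left(-1 + f\right)^{2}$)
$\sqrt{\left(\left(8 - 8\right) + 8\right) + l{\left(6,-6 \right)}} - 21016 = \sqrt{\left(\left(8 - 8\right) + 8\right) + \left(6 + 2 \left(-6\right) + 6 \left(-1 - 6\right)^{2}\right)} - 21016 = \sqrt{\left(0 + 8\right) + \left(6 - 12 + 6 \left(-7\right)^{2}\right)} - 21016 = \sqrt{8 + \left(6 - 12 + 6 \cdot 49\right)} - 21016 = \sqrt{8 + \left(6 - 12 + 294\right)} - 21016 = \sqrt{8 + 288} - 21016 = \sqrt{296} - 21016 = 2 \sqrt{74} - 21016 = -21016 + 2 \sqrt{74}$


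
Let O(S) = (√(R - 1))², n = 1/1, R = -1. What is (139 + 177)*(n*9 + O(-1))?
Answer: 2212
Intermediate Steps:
n = 1
O(S) = -2 (O(S) = (√(-1 - 1))² = (√(-2))² = (I*√2)² = -2)
(139 + 177)*(n*9 + O(-1)) = (139 + 177)*(1*9 - 2) = 316*(9 - 2) = 316*7 = 2212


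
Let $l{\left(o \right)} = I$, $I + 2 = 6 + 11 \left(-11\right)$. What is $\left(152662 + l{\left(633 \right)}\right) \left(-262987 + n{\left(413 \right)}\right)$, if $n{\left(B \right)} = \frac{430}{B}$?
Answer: $- \frac{16568400746545}{413} \approx -4.0117 \cdot 10^{10}$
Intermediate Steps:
$I = -117$ ($I = -2 + \left(6 + 11 \left(-11\right)\right) = -2 + \left(6 - 121\right) = -2 - 115 = -117$)
$l{\left(o \right)} = -117$
$\left(152662 + l{\left(633 \right)}\right) \left(-262987 + n{\left(413 \right)}\right) = \left(152662 - 117\right) \left(-262987 + \frac{430}{413}\right) = 152545 \left(-262987 + 430 \cdot \frac{1}{413}\right) = 152545 \left(-262987 + \frac{430}{413}\right) = 152545 \left(- \frac{108613201}{413}\right) = - \frac{16568400746545}{413}$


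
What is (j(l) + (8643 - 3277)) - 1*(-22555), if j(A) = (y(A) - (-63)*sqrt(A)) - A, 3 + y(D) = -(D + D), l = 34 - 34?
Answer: 27918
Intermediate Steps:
l = 0
y(D) = -3 - 2*D (y(D) = -3 - (D + D) = -3 - 2*D)
j(A) = -3 - 3*A + 63*sqrt(A) (j(A) = ((-3 - 2*A) - (-63)*sqrt(A)) - A = ((-3 - 2*A) + 63*sqrt(A)) - A = (-3 - 2*A + 63*sqrt(A)) - A = -3 - 3*A + 63*sqrt(A))
(j(l) + (8643 - 3277)) - 1*(-22555) = ((-3 - 3*0 + 63*sqrt(0)) + (8643 - 3277)) - 1*(-22555) = ((-3 + 0 + 63*0) + 5366) + 22555 = ((-3 + 0 + 0) + 5366) + 22555 = (-3 + 5366) + 22555 = 5363 + 22555 = 27918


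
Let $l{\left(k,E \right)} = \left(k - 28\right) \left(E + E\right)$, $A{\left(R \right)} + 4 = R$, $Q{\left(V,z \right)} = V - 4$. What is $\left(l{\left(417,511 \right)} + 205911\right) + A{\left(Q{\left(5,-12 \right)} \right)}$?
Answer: $603466$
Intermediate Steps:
$Q{\left(V,z \right)} = -4 + V$ ($Q{\left(V,z \right)} = V - 4 = -4 + V$)
$A{\left(R \right)} = -4 + R$
$l{\left(k,E \right)} = 2 E \left(-28 + k\right)$ ($l{\left(k,E \right)} = \left(-28 + k\right) 2 E = 2 E \left(-28 + k\right)$)
$\left(l{\left(417,511 \right)} + 205911\right) + A{\left(Q{\left(5,-12 \right)} \right)} = \left(2 \cdot 511 \left(-28 + 417\right) + 205911\right) + \left(-4 + \left(-4 + 5\right)\right) = \left(2 \cdot 511 \cdot 389 + 205911\right) + \left(-4 + 1\right) = \left(397558 + 205911\right) - 3 = 603469 - 3 = 603466$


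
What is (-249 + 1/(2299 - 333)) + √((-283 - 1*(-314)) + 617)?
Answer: -489533/1966 + 18*√2 ≈ -223.54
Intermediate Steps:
(-249 + 1/(2299 - 333)) + √((-283 - 1*(-314)) + 617) = (-249 + 1/1966) + √((-283 + 314) + 617) = (-249 + 1/1966) + √(31 + 617) = -489533/1966 + √648 = -489533/1966 + 18*√2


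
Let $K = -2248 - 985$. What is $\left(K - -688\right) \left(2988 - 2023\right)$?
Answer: $-2455925$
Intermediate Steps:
$K = -3233$
$\left(K - -688\right) \left(2988 - 2023\right) = \left(-3233 - -688\right) \left(2988 - 2023\right) = \left(-3233 + \left(-1591 + 2279\right)\right) 965 = \left(-3233 + 688\right) 965 = \left(-2545\right) 965 = -2455925$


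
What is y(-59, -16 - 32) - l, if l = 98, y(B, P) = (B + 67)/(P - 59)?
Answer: -10494/107 ≈ -98.075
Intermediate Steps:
y(B, P) = (67 + B)/(-59 + P)
y(-59, -16 - 32) - l = (67 - 59)/(-59 + (-16 - 32)) - 1*98 = 8/(-59 - 48) - 98 = 8/(-107) - 98 = -1/107*8 - 98 = -8/107 - 98 = -10494/107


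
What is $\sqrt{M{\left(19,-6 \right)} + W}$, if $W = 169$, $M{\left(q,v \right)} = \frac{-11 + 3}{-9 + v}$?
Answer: $\frac{\sqrt{38145}}{15} \approx 13.02$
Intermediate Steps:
$M{\left(q,v \right)} = - \frac{8}{-9 + v}$
$\sqrt{M{\left(19,-6 \right)} + W} = \sqrt{- \frac{8}{-9 - 6} + 169} = \sqrt{- \frac{8}{-15} + 169} = \sqrt{\left(-8\right) \left(- \frac{1}{15}\right) + 169} = \sqrt{\frac{8}{15} + 169} = \sqrt{\frac{2543}{15}} = \frac{\sqrt{38145}}{15}$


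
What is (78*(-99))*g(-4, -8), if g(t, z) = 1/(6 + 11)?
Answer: -7722/17 ≈ -454.24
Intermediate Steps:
g(t, z) = 1/17
(78*(-99))*g(-4, -8) = (78*(-99))*(1/17) = -7722*1/17 = -7722/17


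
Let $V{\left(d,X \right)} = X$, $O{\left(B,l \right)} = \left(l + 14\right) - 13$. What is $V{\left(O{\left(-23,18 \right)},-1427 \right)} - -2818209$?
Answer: $2816782$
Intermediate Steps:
$O{\left(B,l \right)} = 1 + l$ ($O{\left(B,l \right)} = \left(14 + l\right) - 13 = 1 + l$)
$V{\left(O{\left(-23,18 \right)},-1427 \right)} - -2818209 = -1427 - -2818209 = -1427 + 2818209 = 2816782$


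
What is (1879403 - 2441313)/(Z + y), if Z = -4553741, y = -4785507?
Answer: 280955/4669624 ≈ 0.060167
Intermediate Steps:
(1879403 - 2441313)/(Z + y) = (1879403 - 2441313)/(-4553741 - 4785507) = -561910/(-9339248) = -561910*(-1/9339248) = 280955/4669624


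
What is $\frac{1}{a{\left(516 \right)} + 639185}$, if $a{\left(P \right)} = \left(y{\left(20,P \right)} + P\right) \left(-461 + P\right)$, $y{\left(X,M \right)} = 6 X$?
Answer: $\frac{1}{674165} \approx 1.4833 \cdot 10^{-6}$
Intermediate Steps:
$a{\left(P \right)} = \left(-461 + P\right) \left(120 + P\right)$ ($a{\left(P \right)} = \left(6 \cdot 20 + P\right) \left(-461 + P\right) = \left(120 + P\right) \left(-461 + P\right) = \left(-461 + P\right) \left(120 + P\right)$)
$\frac{1}{a{\left(516 \right)} + 639185} = \frac{1}{\left(-55320 + 516^{2} - 175956\right) + 639185} = \frac{1}{\left(-55320 + 266256 - 175956\right) + 639185} = \frac{1}{34980 + 639185} = \frac{1}{674165}$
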